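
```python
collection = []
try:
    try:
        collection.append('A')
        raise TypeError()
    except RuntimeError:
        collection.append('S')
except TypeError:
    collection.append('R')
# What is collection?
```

Step-by-step execution trace:
1. Inner try: `collection.append('A')` → collection = ['A'].
2. `raise TypeError()` raises TypeError.
3. Inner `except RuntimeError` does not match TypeError; exception propagates to outer try.
4. Outer `except TypeError` matches → `collection.append('R')` → collection = ['A', 'R'].
Result: ['A', 'R']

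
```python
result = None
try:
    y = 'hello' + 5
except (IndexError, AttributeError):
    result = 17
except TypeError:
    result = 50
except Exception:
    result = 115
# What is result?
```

Step-by-step execution trace:
1. `y = 'hello' + 5` raises TypeError.
2. `except (IndexError, AttributeError)` does not match TypeError; skipped.
3. `except TypeError` matches (exact type match) → result = 50.
4. `except Exception` is not reached.
Result: 50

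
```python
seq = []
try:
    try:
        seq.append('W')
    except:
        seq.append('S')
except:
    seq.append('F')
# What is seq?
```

Step-by-step execution trace:
1. Inner try: `seq.append('W')` → seq = ['W']. No exception raised.
2. Inner `except` is skipped.
3. Inner try completes normally; outer `except` is skipped.
Result: ['W']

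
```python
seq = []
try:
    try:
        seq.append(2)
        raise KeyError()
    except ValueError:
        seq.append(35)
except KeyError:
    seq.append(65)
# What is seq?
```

Step-by-step execution trace:
1. Inner try: `seq.append(2)` → seq = [2].
2. `raise KeyError()` raises KeyError.
3. Inner `except ValueError` does not match KeyError; exception propagates to outer try.
4. Outer `except KeyError` matches → `seq.append(65)` → seq = [2, 65].
Result: [2, 65]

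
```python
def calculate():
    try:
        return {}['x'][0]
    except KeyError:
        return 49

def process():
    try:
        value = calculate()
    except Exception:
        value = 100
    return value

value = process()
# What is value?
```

Step-by-step execution trace:
1. `process()` calls `calculate()`.
2. In calculate: `{}['x'][0]` raises KeyError; `except KeyError` catches it → returns 49.
3. In process: `value = calculate()` → value = 49. No exception reaches process.
4. `except Exception` is skipped; process returns 49.
5. value = 49.
Result: 49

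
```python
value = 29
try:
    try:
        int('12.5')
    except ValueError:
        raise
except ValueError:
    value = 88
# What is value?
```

Step-by-step execution trace:
1. Inner try: `int('12.5')` raises ValueError.
2. Inner `except ValueError` matches; bare `raise` re-raises the same ValueError.
3. Outer `except ValueError` matches → value = 88.
Result: 88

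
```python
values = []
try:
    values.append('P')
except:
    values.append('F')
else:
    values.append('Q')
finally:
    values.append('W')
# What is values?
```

Step-by-step execution trace:
1. try: `values.append('P')` → values = ['P']. No exception raised.
2. `except` is skipped.
3. `else` runs: `values.append('Q')` → values = ['P', 'Q'].
4. `finally` always runs: `values.append('W')` → values = ['P', 'Q', 'W'].
Result: ['P', 'Q', 'W']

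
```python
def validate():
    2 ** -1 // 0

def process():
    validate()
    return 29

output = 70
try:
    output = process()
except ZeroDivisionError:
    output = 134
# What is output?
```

Step-by-step execution trace:
1. output starts at 70.
2. try: `process()` calls `validate()`.
3. `validate()` evaluates `2 ** -1 // 0`, which raises ZeroDivisionError; it propagates through process (uncaught).
4. `return 29` in process is not reached; the assignment to output does not complete.
5. `except ZeroDivisionError` matches → output = 134.
Result: 134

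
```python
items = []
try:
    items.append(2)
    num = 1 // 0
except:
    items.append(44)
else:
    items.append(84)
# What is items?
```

Step-by-step execution trace:
1. try: `items.append(2)` → items = [2].
2. `num = 1 // 0` raises ZeroDivisionError.
3. bare `except` matches → `items.append(44)` → items = [2, 44].
4. `else` is skipped (an exception was raised).
Result: [2, 44]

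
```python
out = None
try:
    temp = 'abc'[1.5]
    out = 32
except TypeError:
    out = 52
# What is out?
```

Step-by-step execution trace:
1. `temp = 'abc'[1.5]` raises TypeError.
2. `out = 32` is not reached.
3. `except TypeError` matches → out = 52.
Result: 52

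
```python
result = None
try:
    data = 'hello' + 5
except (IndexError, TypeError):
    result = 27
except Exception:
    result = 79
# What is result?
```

Step-by-step execution trace:
1. `data = 'hello' + 5` raises TypeError.
2. `except (IndexError, TypeError)` matches (TypeError is in the tuple) → result = 27.
3. `except Exception` is not reached.
Result: 27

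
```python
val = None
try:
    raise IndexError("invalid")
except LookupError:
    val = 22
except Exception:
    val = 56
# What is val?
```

Step-by-step execution trace:
1. `raise IndexError(...)` raises IndexError.
2. `except LookupError` matches (IndexError is a subclass of LookupError) → val = 22.
3. `except Exception` is not reached.
Result: 22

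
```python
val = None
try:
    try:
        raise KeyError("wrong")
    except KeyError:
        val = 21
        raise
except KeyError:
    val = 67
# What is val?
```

Step-by-step execution trace:
1. Inner try: `raise KeyError("wrong")` raises KeyError.
2. Inner `except KeyError` matches → val = 21.
3. bare `raise` re-raises the same KeyError.
4. Outer `except KeyError` matches → val = 67.
Result: 67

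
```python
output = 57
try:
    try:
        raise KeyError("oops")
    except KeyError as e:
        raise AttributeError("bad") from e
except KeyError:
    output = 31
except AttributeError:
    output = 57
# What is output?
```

Step-by-step execution trace:
1. Inner try raises KeyError; inner `except KeyError as e` catches it.
2. `raise AttributeError(...) from e` raises AttributeError (KeyError is attached as __cause__, but only AttributeError is active).
3. Outer `except KeyError` does not match AttributeError; skipped.
4. Outer `except AttributeError` matches → output = 57.
Result: 57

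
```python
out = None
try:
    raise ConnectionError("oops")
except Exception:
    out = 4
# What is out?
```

Step-by-step execution trace:
1. `raise ConnectionError(...)` raises ConnectionError.
2. `except Exception` matches (ConnectionError is a subclass of Exception) → out = 4.
Result: 4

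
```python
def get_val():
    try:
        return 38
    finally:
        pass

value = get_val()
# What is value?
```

Step-by-step execution trace:
1. `get_val()` enters try: `return 38` sets pending return value 38.
2. Before returning, `finally: pass` runs (no effect).
3. get_val() returns 38 → value = 38.
Result: 38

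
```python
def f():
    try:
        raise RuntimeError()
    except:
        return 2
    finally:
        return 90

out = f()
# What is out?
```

Step-by-step execution trace:
1. `f()` enters try: `raise RuntimeError()` raises RuntimeError.
2. bare `except` matches → `return 2` sets pending return value 2.
3. Before returning, `finally: return 90` runs and overrides the pending return.
4. f() returns 90 → out = 90.
Result: 90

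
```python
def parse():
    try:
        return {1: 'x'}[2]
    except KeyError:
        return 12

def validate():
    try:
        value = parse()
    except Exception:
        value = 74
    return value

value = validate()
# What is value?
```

Step-by-step execution trace:
1. `validate()` calls `parse()`.
2. In parse: `{1: 'x'}[2]` raises KeyError; `except KeyError` catches it → returns 12.
3. In validate: `value = parse()` → value = 12. No exception reaches validate.
4. `except Exception` is skipped; validate returns 12.
5. value = 12.
Result: 12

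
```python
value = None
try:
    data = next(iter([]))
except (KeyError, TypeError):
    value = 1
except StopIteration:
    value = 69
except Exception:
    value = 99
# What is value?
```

Step-by-step execution trace:
1. `data = next(iter([]))` raises StopIteration.
2. `except (KeyError, TypeError)` does not match StopIteration; skipped.
3. `except StopIteration` matches (exact type match) → value = 69.
4. `except Exception` is not reached.
Result: 69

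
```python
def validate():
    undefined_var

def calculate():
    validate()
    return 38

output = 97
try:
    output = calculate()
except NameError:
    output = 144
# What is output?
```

Step-by-step execution trace:
1. output starts at 97.
2. try: `calculate()` calls `validate()`.
3. `validate()` evaluates `undefined_var`, which raises NameError; it propagates through calculate (uncaught).
4. `return 38` in calculate is not reached; the assignment to output does not complete.
5. `except NameError` matches → output = 144.
Result: 144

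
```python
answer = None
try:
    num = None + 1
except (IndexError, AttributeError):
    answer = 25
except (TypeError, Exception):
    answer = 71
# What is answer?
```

Step-by-step execution trace:
1. `num = None + 1` raises TypeError.
2. `except (IndexError, AttributeError)` does not match TypeError; skipped.
3. `except (TypeError, Exception)` matches (TypeError is in the tuple) → answer = 71.
Result: 71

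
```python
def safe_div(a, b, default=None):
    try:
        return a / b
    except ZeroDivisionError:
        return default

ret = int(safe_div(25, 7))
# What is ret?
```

Step-by-step execution trace:
1. `safe_div(25, 7)` enters try: `return 25 / 7` → returns 3.5714285714285716. No exception raised.
2. `except ZeroDivisionError` is skipped.
3. `int(3.5714285714285716)` → 3 → ret = 3.
Result: 3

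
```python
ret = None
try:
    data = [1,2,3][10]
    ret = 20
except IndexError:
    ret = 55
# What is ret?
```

Step-by-step execution trace:
1. `data = [1,2,3][10]` raises IndexError.
2. `ret = 20` is not reached.
3. `except IndexError` matches → ret = 55.
Result: 55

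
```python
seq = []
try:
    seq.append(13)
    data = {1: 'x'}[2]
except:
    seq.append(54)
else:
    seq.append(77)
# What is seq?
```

Step-by-step execution trace:
1. try: `seq.append(13)` → seq = [13].
2. `data = {1: 'x'}[2]` raises KeyError.
3. bare `except` matches → `seq.append(54)` → seq = [13, 54].
4. `else` is skipped (an exception was raised).
Result: [13, 54]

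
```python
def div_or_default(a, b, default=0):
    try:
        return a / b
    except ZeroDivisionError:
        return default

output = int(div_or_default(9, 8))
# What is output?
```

Step-by-step execution trace:
1. `div_or_default(9, 8)` enters try: `return 9 / 8` → returns 1.125. No exception raised.
2. `except ZeroDivisionError` is skipped.
3. `int(1.125)` → 1 → output = 1.
Result: 1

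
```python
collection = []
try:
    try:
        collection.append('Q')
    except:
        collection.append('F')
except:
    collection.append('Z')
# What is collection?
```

Step-by-step execution trace:
1. Inner try: `collection.append('Q')` → collection = ['Q']. No exception raised.
2. Inner `except` is skipped.
3. Inner try completes normally; outer `except` is skipped.
Result: ['Q']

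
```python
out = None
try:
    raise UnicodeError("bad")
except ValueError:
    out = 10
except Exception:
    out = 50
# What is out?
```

Step-by-step execution trace:
1. `raise UnicodeError(...)` raises UnicodeError.
2. `except ValueError` matches (UnicodeError is a subclass of ValueError) → out = 10.
3. `except Exception` is not reached.
Result: 10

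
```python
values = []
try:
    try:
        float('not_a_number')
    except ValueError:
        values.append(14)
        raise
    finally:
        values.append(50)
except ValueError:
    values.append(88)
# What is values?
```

Step-by-step execution trace:
1. Inner try: `float('not_a_number')` raises ValueError.
2. Inner `except ValueError` matches → `values.append(14)` → values = [14].
3. bare `raise` re-raises ValueError.
4. Inner `finally` runs during unwinding: `values.append(50)` → values = [14, 50].
5. Outer `except ValueError` matches → `values.append(88)` → values = [14, 50, 88].
Result: [14, 50, 88]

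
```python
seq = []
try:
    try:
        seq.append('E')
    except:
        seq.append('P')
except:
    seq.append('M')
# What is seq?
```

Step-by-step execution trace:
1. Inner try: `seq.append('E')` → seq = ['E']. No exception raised.
2. Inner `except` is skipped.
3. Inner try completes normally; outer `except` is skipped.
Result: ['E']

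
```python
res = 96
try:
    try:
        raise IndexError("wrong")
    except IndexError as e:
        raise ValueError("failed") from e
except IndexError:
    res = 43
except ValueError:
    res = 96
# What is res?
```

Step-by-step execution trace:
1. Inner try raises IndexError; inner `except IndexError as e` catches it.
2. `raise ValueError(...) from e` raises ValueError (IndexError is attached as __cause__, but only ValueError is active).
3. Outer `except IndexError` does not match ValueError; skipped.
4. Outer `except ValueError` matches → res = 96.
Result: 96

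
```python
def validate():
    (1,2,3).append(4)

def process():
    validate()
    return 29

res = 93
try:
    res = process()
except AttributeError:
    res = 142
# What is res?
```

Step-by-step execution trace:
1. res starts at 93.
2. try: `process()` calls `validate()`.
3. `validate()` evaluates `(1,2,3).append(4)`, which raises AttributeError; it propagates through process (uncaught).
4. `return 29` in process is not reached; the assignment to res does not complete.
5. `except AttributeError` matches → res = 142.
Result: 142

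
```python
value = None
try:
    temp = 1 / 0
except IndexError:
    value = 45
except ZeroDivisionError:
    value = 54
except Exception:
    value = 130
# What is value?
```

Step-by-step execution trace:
1. `temp = 1 / 0` raises ZeroDivisionError.
2. `except IndexError` does not match ZeroDivisionError; skipped.
3. `except ZeroDivisionError` matches → value = 54.
4. Remaining except clauses are skipped.
Result: 54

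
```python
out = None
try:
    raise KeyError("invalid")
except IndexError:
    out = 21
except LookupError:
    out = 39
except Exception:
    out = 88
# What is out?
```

Step-by-step execution trace:
1. `raise KeyError(...)` raises KeyError.
2. `except IndexError` does not match (KeyError is not a subclass of IndexError); skipped.
3. `except LookupError` matches (KeyError is a subclass of LookupError) → out = 39.
4. `except Exception` is not reached.
Result: 39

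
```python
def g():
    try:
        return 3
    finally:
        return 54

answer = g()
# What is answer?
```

Step-by-step execution trace:
1. `g()` enters try: `return 3` sets pending return value 3.
2. Before returning, `finally: return 54` runs and overrides the pending return.
3. g() returns 54 → answer = 54.
Result: 54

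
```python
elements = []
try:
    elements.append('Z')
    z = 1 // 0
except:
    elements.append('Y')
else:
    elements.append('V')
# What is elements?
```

Step-by-step execution trace:
1. try: `elements.append('Z')` → elements = ['Z'].
2. `z = 1 // 0` raises ZeroDivisionError.
3. bare `except` matches → `elements.append('Y')` → elements = ['Z', 'Y'].
4. `else` is skipped (an exception was raised).
Result: ['Z', 'Y']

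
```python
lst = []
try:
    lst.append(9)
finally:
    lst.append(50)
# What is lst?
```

Step-by-step execution trace:
1. try: `lst.append(9)` → lst = [9].
2. The try body completes without raising.
3. finally always runs: `lst.append(50)` → lst = [9, 50].
Result: [9, 50]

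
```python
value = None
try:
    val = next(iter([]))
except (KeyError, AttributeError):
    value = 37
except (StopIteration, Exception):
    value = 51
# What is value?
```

Step-by-step execution trace:
1. `val = next(iter([]))` raises StopIteration.
2. `except (KeyError, AttributeError)` does not match StopIteration; skipped.
3. `except (StopIteration, Exception)` matches (StopIteration is in the tuple) → value = 51.
Result: 51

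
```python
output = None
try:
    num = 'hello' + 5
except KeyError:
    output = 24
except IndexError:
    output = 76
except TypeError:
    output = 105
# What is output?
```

Step-by-step execution trace:
1. `num = 'hello' + 5` raises TypeError.
2. `except KeyError` does not match TypeError; skipped.
3. `except IndexError` does not match TypeError; skipped.
4. `except TypeError` matches → output = 105.
Result: 105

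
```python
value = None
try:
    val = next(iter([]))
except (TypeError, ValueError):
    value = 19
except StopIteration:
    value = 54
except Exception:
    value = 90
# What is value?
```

Step-by-step execution trace:
1. `val = next(iter([]))` raises StopIteration.
2. `except (TypeError, ValueError)` does not match StopIteration; skipped.
3. `except StopIteration` matches (exact type match) → value = 54.
4. `except Exception` is not reached.
Result: 54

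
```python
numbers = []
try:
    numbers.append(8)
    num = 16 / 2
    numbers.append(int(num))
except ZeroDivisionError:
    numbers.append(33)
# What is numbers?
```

Step-by-step execution trace:
1. try: `numbers.append(8)` → numbers = [8].
2. `num = 16 / 2` → num = 8.0. No exception raised.
3. `numbers.append(int(num))` → numbers = [8, 8].
4. `except ZeroDivisionError` is skipped (no exception was raised).
Result: [8, 8]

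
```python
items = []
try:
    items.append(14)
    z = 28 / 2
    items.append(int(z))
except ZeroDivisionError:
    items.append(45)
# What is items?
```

Step-by-step execution trace:
1. try: `items.append(14)` → items = [14].
2. `z = 28 / 2` → z = 14.0. No exception raised.
3. `items.append(int(z))` → items = [14, 14].
4. `except ZeroDivisionError` is skipped (no exception was raised).
Result: [14, 14]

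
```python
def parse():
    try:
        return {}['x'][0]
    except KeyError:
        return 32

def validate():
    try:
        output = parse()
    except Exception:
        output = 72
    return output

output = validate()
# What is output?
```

Step-by-step execution trace:
1. `validate()` calls `parse()`.
2. In parse: `{}['x'][0]` raises KeyError; `except KeyError` catches it → returns 32.
3. In validate: `output = parse()` → output = 32. No exception reaches validate.
4. `except Exception` is skipped; validate returns 32.
5. output = 32.
Result: 32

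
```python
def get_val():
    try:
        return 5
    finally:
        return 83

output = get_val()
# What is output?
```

Step-by-step execution trace:
1. `get_val()` enters try: `return 5` sets pending return value 5.
2. Before returning, `finally: return 83` runs and overrides the pending return.
3. get_val() returns 83 → output = 83.
Result: 83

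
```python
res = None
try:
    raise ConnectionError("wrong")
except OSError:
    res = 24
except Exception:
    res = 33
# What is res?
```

Step-by-step execution trace:
1. `raise ConnectionError(...)` raises ConnectionError.
2. `except OSError` matches (ConnectionError is a subclass of OSError) → res = 24.
3. `except Exception` is not reached.
Result: 24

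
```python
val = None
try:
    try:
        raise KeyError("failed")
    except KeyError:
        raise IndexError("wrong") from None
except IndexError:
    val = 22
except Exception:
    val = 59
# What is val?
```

Step-by-step execution trace:
1. Inner try raises KeyError; inner `except KeyError` catches it.
2. `raise IndexError(...) from None` raises IndexError (from None suppresses __context__, but the active exception is still IndexError).
3. Outer `except IndexError` matches → val = 22.
4. `except Exception` is not reached.
Result: 22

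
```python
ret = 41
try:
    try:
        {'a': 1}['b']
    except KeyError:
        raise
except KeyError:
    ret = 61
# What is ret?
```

Step-by-step execution trace:
1. Inner try: `{'a': 1}['b']` raises KeyError.
2. Inner `except KeyError` matches; bare `raise` re-raises the same KeyError.
3. Outer `except KeyError` matches → ret = 61.
Result: 61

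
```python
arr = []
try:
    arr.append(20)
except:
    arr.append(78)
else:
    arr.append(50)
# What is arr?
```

Step-by-step execution trace:
1. try: `arr.append(20)` → arr = [20]. No exception raised.
2. `except` is skipped.
3. `else` runs (try completed without exception): `arr.append(50)` → arr = [20, 50].
Result: [20, 50]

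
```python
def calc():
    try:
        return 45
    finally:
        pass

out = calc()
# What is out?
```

Step-by-step execution trace:
1. `calc()` enters try: `return 45` sets pending return value 45.
2. Before returning, `finally: pass` runs (no effect).
3. calc() returns 45 → out = 45.
Result: 45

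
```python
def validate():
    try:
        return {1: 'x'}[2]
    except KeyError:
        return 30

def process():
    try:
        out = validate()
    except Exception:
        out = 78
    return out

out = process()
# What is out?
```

Step-by-step execution trace:
1. `process()` calls `validate()`.
2. In validate: `{1: 'x'}[2]` raises KeyError; `except KeyError` catches it → returns 30.
3. In process: `out = validate()` → out = 30. No exception reaches process.
4. `except Exception` is skipped; process returns 30.
5. out = 30.
Result: 30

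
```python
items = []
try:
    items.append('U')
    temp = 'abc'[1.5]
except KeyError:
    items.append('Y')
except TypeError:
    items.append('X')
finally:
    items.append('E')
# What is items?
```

Step-by-step execution trace:
1. try: `items.append('U')` → items = ['U'].
2. `temp = 'abc'[1.5]` raises TypeError.
3. `except KeyError` does not match TypeError; skipped.
4. `except TypeError` matches → `items.append('X')` → items = ['U', 'X'].
5. finally always runs: `items.append('E')` → items = ['U', 'X', 'E'].
Result: ['U', 'X', 'E']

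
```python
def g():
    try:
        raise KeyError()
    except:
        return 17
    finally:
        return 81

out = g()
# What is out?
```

Step-by-step execution trace:
1. `g()` enters try: `raise KeyError()` raises KeyError.
2. bare `except` matches → `return 17` sets pending return value 17.
3. Before returning, `finally: return 81` runs and overrides the pending return.
4. g() returns 81 → out = 81.
Result: 81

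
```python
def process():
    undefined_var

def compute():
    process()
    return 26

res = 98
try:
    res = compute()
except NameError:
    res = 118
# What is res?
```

Step-by-step execution trace:
1. res starts at 98.
2. try: `compute()` calls `process()`.
3. `process()` evaluates `undefined_var`, which raises NameError; it propagates through compute (uncaught).
4. `return 26` in compute is not reached; the assignment to res does not complete.
5. `except NameError` matches → res = 118.
Result: 118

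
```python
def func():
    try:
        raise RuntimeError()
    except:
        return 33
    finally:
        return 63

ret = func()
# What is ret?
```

Step-by-step execution trace:
1. `func()` enters try: `raise RuntimeError()` raises RuntimeError.
2. bare `except` matches → `return 33` sets pending return value 33.
3. Before returning, `finally: return 63` runs and overrides the pending return.
4. func() returns 63 → ret = 63.
Result: 63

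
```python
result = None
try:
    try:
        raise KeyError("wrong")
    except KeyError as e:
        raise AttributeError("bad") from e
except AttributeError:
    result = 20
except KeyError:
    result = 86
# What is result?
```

Step-by-step execution trace:
1. Inner try raises KeyError; inner `except KeyError as e` catches it.
2. `raise AttributeError(...) from e` raises AttributeError (KeyError is attached as __cause__, but only AttributeError is active).
3. Outer `except AttributeError` matches → result = 20.
4. `except KeyError` is not reached.
Result: 20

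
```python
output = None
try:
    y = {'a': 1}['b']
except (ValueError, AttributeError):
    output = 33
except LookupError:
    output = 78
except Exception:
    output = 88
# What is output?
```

Step-by-step execution trace:
1. `y = {'a': 1}['b']` raises KeyError.
2. `except (ValueError, AttributeError)` does not match KeyError; skipped.
3. `except LookupError` matches (KeyError is a subclass of LookupError) → output = 78.
4. `except Exception` is not reached.
Result: 78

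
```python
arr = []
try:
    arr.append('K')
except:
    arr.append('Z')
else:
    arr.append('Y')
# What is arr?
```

Step-by-step execution trace:
1. try: `arr.append('K')` → arr = ['K']. No exception raised.
2. `except` is skipped.
3. `else` runs (try completed without exception): `arr.append('Y')` → arr = ['K', 'Y'].
Result: ['K', 'Y']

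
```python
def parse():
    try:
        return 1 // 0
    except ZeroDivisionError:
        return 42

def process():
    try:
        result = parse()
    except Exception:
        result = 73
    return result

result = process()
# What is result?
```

Step-by-step execution trace:
1. `process()` calls `parse()`.
2. In parse: `1 // 0` raises ZeroDivisionError; `except ZeroDivisionError` catches it → returns 42.
3. In process: `result = parse()` → result = 42. No exception reaches process.
4. `except Exception` is skipped; process returns 42.
5. result = 42.
Result: 42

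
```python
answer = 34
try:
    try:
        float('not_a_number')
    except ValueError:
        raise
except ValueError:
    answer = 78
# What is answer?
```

Step-by-step execution trace:
1. Inner try: `float('not_a_number')` raises ValueError.
2. Inner `except ValueError` matches; bare `raise` re-raises the same ValueError.
3. Outer `except ValueError` matches → answer = 78.
Result: 78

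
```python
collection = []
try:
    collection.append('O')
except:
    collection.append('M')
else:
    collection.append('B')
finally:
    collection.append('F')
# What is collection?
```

Step-by-step execution trace:
1. try: `collection.append('O')` → collection = ['O']. No exception raised.
2. `except` is skipped.
3. `else` runs: `collection.append('B')` → collection = ['O', 'B'].
4. `finally` always runs: `collection.append('F')` → collection = ['O', 'B', 'F'].
Result: ['O', 'B', 'F']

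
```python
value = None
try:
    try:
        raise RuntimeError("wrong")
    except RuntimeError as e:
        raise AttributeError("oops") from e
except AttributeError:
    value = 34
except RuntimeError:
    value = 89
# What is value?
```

Step-by-step execution trace:
1. Inner try raises RuntimeError; inner `except RuntimeError as e` catches it.
2. `raise AttributeError(...) from e` raises AttributeError (RuntimeError is attached as __cause__, but only AttributeError is active).
3. Outer `except AttributeError` matches → value = 34.
4. `except RuntimeError` is not reached.
Result: 34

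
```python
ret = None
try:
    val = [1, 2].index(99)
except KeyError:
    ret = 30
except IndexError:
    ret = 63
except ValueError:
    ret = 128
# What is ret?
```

Step-by-step execution trace:
1. `val = [1, 2].index(99)` raises ValueError.
2. `except KeyError` does not match ValueError; skipped.
3. `except IndexError` does not match ValueError; skipped.
4. `except ValueError` matches → ret = 128.
Result: 128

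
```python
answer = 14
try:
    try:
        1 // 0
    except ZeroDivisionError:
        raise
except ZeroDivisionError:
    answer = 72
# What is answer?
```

Step-by-step execution trace:
1. Inner try: `1 // 0` raises ZeroDivisionError.
2. Inner `except ZeroDivisionError` matches; bare `raise` re-raises the same ZeroDivisionError.
3. Outer `except ZeroDivisionError` matches → answer = 72.
Result: 72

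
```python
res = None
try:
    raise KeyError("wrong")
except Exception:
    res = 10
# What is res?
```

Step-by-step execution trace:
1. `raise KeyError(...)` raises KeyError.
2. `except Exception` matches (KeyError is a subclass of Exception) → res = 10.
Result: 10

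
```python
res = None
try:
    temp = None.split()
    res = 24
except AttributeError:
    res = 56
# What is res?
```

Step-by-step execution trace:
1. `temp = None.split()` raises AttributeError.
2. `res = 24` is not reached.
3. `except AttributeError` matches → res = 56.
Result: 56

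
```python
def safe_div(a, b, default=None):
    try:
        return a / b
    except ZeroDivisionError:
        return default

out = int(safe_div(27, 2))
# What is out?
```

Step-by-step execution trace:
1. `safe_div(27, 2)` enters try: `return 27 / 2` → returns 13.5. No exception raised.
2. `except ZeroDivisionError` is skipped.
3. `int(13.5)` → 13 → out = 13.
Result: 13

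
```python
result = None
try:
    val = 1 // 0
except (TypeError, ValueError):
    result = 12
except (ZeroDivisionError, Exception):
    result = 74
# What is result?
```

Step-by-step execution trace:
1. `val = 1 // 0` raises ZeroDivisionError.
2. `except (TypeError, ValueError)` does not match ZeroDivisionError; skipped.
3. `except (ZeroDivisionError, Exception)` matches (ZeroDivisionError is in the tuple) → result = 74.
Result: 74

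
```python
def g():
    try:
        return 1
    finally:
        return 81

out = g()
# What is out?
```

Step-by-step execution trace:
1. `g()` enters try: `return 1` sets pending return value 1.
2. Before returning, `finally: return 81` runs and overrides the pending return.
3. g() returns 81 → out = 81.
Result: 81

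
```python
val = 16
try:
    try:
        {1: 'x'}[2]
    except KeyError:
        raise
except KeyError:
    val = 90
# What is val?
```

Step-by-step execution trace:
1. Inner try: `{1: 'x'}[2]` raises KeyError.
2. Inner `except KeyError` matches; bare `raise` re-raises the same KeyError.
3. Outer `except KeyError` matches → val = 90.
Result: 90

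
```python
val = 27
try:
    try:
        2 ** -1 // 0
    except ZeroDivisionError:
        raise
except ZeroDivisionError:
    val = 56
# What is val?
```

Step-by-step execution trace:
1. Inner try: `2 ** -1 // 0` raises ZeroDivisionError.
2. Inner `except ZeroDivisionError` matches; bare `raise` re-raises the same ZeroDivisionError.
3. Outer `except ZeroDivisionError` matches → val = 56.
Result: 56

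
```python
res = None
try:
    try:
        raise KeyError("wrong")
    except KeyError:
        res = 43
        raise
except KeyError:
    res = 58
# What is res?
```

Step-by-step execution trace:
1. Inner try: `raise KeyError("wrong")` raises KeyError.
2. Inner `except KeyError` matches → res = 43.
3. bare `raise` re-raises the same KeyError.
4. Outer `except KeyError` matches → res = 58.
Result: 58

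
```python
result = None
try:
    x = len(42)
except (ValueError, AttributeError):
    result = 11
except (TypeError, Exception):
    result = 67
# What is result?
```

Step-by-step execution trace:
1. `x = len(42)` raises TypeError.
2. `except (ValueError, AttributeError)` does not match TypeError; skipped.
3. `except (TypeError, Exception)` matches (TypeError is in the tuple) → result = 67.
Result: 67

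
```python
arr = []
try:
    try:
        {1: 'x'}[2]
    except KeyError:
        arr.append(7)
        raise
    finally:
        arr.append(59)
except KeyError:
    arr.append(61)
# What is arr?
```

Step-by-step execution trace:
1. Inner try: `{1: 'x'}[2]` raises KeyError.
2. Inner `except KeyError` matches → `arr.append(7)` → arr = [7].
3. bare `raise` re-raises KeyError.
4. Inner `finally` runs during unwinding: `arr.append(59)` → arr = [7, 59].
5. Outer `except KeyError` matches → `arr.append(61)` → arr = [7, 59, 61].
Result: [7, 59, 61]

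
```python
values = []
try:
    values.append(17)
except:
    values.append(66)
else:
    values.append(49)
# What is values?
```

Step-by-step execution trace:
1. try: `values.append(17)` → values = [17]. No exception raised.
2. `except` is skipped.
3. `else` runs (try completed without exception): `values.append(49)` → values = [17, 49].
Result: [17, 49]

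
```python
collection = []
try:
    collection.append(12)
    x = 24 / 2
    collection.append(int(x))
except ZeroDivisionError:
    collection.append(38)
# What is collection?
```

Step-by-step execution trace:
1. try: `collection.append(12)` → collection = [12].
2. `x = 24 / 2` → x = 12.0. No exception raised.
3. `collection.append(int(x))` → collection = [12, 12].
4. `except ZeroDivisionError` is skipped (no exception was raised).
Result: [12, 12]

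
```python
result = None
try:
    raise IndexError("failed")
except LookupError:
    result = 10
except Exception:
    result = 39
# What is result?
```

Step-by-step execution trace:
1. `raise IndexError(...)` raises IndexError.
2. `except LookupError` matches (IndexError is a subclass of LookupError) → result = 10.
3. `except Exception` is not reached.
Result: 10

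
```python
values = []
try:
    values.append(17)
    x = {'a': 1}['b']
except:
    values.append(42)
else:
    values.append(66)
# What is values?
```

Step-by-step execution trace:
1. try: `values.append(17)` → values = [17].
2. `x = {'a': 1}['b']` raises KeyError.
3. bare `except` matches → `values.append(42)` → values = [17, 42].
4. `else` is skipped (an exception was raised).
Result: [17, 42]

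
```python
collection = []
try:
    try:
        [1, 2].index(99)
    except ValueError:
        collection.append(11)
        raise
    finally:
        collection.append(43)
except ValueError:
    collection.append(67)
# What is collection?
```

Step-by-step execution trace:
1. Inner try: `[1, 2].index(99)` raises ValueError.
2. Inner `except ValueError` matches → `collection.append(11)` → collection = [11].
3. bare `raise` re-raises ValueError.
4. Inner `finally` runs during unwinding: `collection.append(43)` → collection = [11, 43].
5. Outer `except ValueError` matches → `collection.append(67)` → collection = [11, 43, 67].
Result: [11, 43, 67]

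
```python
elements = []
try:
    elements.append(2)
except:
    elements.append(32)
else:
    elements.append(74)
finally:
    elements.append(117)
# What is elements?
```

Step-by-step execution trace:
1. try: `elements.append(2)` → elements = [2]. No exception raised.
2. `except` is skipped.
3. `else` runs: `elements.append(74)` → elements = [2, 74].
4. `finally` always runs: `elements.append(117)` → elements = [2, 74, 117].
Result: [2, 74, 117]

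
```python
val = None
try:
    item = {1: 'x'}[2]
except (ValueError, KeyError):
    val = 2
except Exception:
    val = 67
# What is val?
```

Step-by-step execution trace:
1. `item = {1: 'x'}[2]` raises KeyError.
2. `except (ValueError, KeyError)` matches (KeyError is in the tuple) → val = 2.
3. `except Exception` is not reached.
Result: 2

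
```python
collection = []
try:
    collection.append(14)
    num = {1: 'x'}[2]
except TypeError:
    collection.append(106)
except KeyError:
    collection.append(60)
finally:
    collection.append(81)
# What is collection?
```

Step-by-step execution trace:
1. try: `collection.append(14)` → collection = [14].
2. `num = {1: 'x'}[2]` raises KeyError.
3. `except TypeError` does not match KeyError; skipped.
4. `except KeyError` matches → `collection.append(60)` → collection = [14, 60].
5. finally always runs: `collection.append(81)` → collection = [14, 60, 81].
Result: [14, 60, 81]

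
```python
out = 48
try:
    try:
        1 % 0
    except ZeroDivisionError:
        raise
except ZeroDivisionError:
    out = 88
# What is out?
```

Step-by-step execution trace:
1. Inner try: `1 % 0` raises ZeroDivisionError.
2. Inner `except ZeroDivisionError` matches; bare `raise` re-raises the same ZeroDivisionError.
3. Outer `except ZeroDivisionError` matches → out = 88.
Result: 88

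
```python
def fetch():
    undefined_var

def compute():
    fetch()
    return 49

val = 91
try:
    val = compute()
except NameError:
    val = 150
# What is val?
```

Step-by-step execution trace:
1. val starts at 91.
2. try: `compute()` calls `fetch()`.
3. `fetch()` evaluates `undefined_var`, which raises NameError; it propagates through compute (uncaught).
4. `return 49` in compute is not reached; the assignment to val does not complete.
5. `except NameError` matches → val = 150.
Result: 150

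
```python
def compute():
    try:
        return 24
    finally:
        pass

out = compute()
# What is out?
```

Step-by-step execution trace:
1. `compute()` enters try: `return 24` sets pending return value 24.
2. Before returning, `finally: pass` runs (no effect).
3. compute() returns 24 → out = 24.
Result: 24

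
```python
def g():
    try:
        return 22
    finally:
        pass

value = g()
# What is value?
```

Step-by-step execution trace:
1. `g()` enters try: `return 22` sets pending return value 22.
2. Before returning, `finally: pass` runs (no effect).
3. g() returns 22 → value = 22.
Result: 22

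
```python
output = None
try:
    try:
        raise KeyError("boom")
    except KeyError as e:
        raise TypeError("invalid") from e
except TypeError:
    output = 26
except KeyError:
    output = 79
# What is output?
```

Step-by-step execution trace:
1. Inner try raises KeyError; inner `except KeyError as e` catches it.
2. `raise TypeError(...) from e` raises TypeError (KeyError is attached as __cause__, but only TypeError is active).
3. Outer `except TypeError` matches → output = 26.
4. `except KeyError` is not reached.
Result: 26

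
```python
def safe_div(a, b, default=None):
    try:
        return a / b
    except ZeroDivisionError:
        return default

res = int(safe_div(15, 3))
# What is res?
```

Step-by-step execution trace:
1. `safe_div(15, 3)` enters try: `return 15 / 3` → returns 5.0. No exception raised.
2. `except ZeroDivisionError` is skipped.
3. `int(5.0)` → 5 → res = 5.
Result: 5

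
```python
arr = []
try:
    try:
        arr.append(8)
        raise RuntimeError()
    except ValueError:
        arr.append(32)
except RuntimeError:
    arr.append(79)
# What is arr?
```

Step-by-step execution trace:
1. Inner try: `arr.append(8)` → arr = [8].
2. `raise RuntimeError()` raises RuntimeError.
3. Inner `except ValueError` does not match RuntimeError; exception propagates to outer try.
4. Outer `except RuntimeError` matches → `arr.append(79)` → arr = [8, 79].
Result: [8, 79]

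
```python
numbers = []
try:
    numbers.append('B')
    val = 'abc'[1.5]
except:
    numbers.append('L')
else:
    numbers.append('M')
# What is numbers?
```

Step-by-step execution trace:
1. try: `numbers.append('B')` → numbers = ['B'].
2. `val = 'abc'[1.5]` raises TypeError.
3. bare `except` matches → `numbers.append('L')` → numbers = ['B', 'L'].
4. `else` is skipped (an exception was raised).
Result: ['B', 'L']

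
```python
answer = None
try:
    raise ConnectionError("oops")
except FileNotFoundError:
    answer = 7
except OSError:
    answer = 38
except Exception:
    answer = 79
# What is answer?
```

Step-by-step execution trace:
1. `raise ConnectionError(...)` raises ConnectionError.
2. `except FileNotFoundError` does not match (ConnectionError is not a subclass of FileNotFoundError); skipped.
3. `except OSError` matches (ConnectionError is a subclass of OSError) → answer = 38.
4. `except Exception` is not reached.
Result: 38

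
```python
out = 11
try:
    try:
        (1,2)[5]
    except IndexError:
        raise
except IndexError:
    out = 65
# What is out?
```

Step-by-step execution trace:
1. Inner try: `(1,2)[5]` raises IndexError.
2. Inner `except IndexError` matches; bare `raise` re-raises the same IndexError.
3. Outer `except IndexError` matches → out = 65.
Result: 65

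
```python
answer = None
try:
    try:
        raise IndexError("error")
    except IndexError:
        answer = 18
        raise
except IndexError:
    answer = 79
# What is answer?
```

Step-by-step execution trace:
1. Inner try: `raise IndexError("error")` raises IndexError.
2. Inner `except IndexError` matches → answer = 18.
3. bare `raise` re-raises the same IndexError.
4. Outer `except IndexError` matches → answer = 79.
Result: 79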